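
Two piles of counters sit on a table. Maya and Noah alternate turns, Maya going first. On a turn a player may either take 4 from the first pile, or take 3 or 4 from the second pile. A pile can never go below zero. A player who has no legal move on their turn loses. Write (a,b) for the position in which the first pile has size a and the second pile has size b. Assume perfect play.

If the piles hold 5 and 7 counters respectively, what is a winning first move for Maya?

Move to (1,7).

Positions with no move are L. A position that does have a move is losing for the player to move precisely when every available move leads to a winning position for the opponent. Fill in the labels:
No move ever increases a pile, so every position that can arise here has a ≤ 5 and b ≤ 7; it is enough to label the cells with 0 ≤ a ≤ 5 and 0 ≤ b ≤ 7.
Every move lowers a or b (never raises either), so fill the grid row by row in increasing a, and left to right within a row: each cell's successors are then already labelled.
      b=0  b=1  b=2  b=3  b=4  b=5  b=6  b=7
a=0:    L    L    L    W    W    W    W    L
a=1:    L    L    L    W    W    W    W    L
a=2:    L    L    L    W    W    W    W    L
a=3:    L    L    L    W    W    W    W    L
a=4:    W    W    W    L    L    L    W    W
a=5:    W    W    W    L    L    L    W    W
Cells with no legal move (terminal, hence L): (0,0), (0,1), (0,2), (1,0), (1,1), (1,2), (2,0), (2,1), (2,2), (3,0), (3,1), (3,2).
The remaining L cells, each justified by listing all of its moves:
(0,7): L (options (0,4)(W), (0,3)(W) are all W)
(1,7): L (options (1,4)(W), (1,3)(W) are all W)
(2,7): L (options (2,4)(W), (2,3)(W) are all W)
(3,7): L (options (3,4)(W), (3,3)(W) are all W)
(4,3): L (options (0,3)(W), (4,0)(W) are all W)
(4,4): L (options (0,4)(W), (4,1)(W), (4,0)(W) are all W)
(4,5): L (options (0,5)(W), (4,2)(W), (4,1)(W) are all W)
(5,3): L (options (1,3)(W), (5,0)(W) are all W)
(5,4): L (options (1,4)(W), (5,1)(W), (5,0)(W) are all W)
(5,5): L (options (1,5)(W), (5,2)(W), (5,1)(W) are all W)
Every other cell has at least one move into one of the L cells above, so it is W.
From (5,7), the L positions reachable in one move are: (1,7), (5,4), (5,3). Any move reaching one of these is winning.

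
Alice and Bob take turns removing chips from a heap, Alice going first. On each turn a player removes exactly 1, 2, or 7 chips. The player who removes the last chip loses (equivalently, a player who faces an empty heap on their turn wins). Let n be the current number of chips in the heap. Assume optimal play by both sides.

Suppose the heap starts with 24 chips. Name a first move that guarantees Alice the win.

Label each position W (a win for the player to move) or L (a loss). A position with no legal move is W; any other position is W exactly when some move reaches an L, and L when every move reaches a W.
n=0: no move; the opponent has just taken the last chip and therefore loses → W
n=1: only reaches 0(W), which is W → L
n=2: reaches L-position 1 → W
n=3: reaches L-position 1 → W
n=4: only reaches 3(W), 2(W), all W → L
n=5: reaches L-position 4 → W
n=6: reaches L-position 4 → W
n=7: only reaches 6(W), 5(W), 0(W), all W → L
n=8: reaches L-position 7 → W
n=9: reaches L-position 7 → W
n=10: only reaches 9(W), 8(W), 3(W), all W → L
n=11: reaches L-position 10 → W
n=12: reaches L-position 10 → W
n=13: only reaches 12(W), 11(W), 6(W), all W → L
n=14: reaches L-position 13 → W
n=15: reaches L-position 13 → W
n=16: only reaches 15(W), 14(W), 9(W), all W → L
n=17: reaches L-position 16 → W
n=18: reaches L-position 16 → W
n=19: only reaches 18(W), 17(W), 12(W), all W → L
n=20: reaches L-position 19 → W
n=21: reaches L-position 19 → W
n=22: only reaches 21(W), 20(W), 15(W), all W → L
n=23: reaches L-position 22 → W
n=24: reaches L-position 22 → W
From 24, the L positions reachable in one move are: 22.

Remove 2, leaving 22.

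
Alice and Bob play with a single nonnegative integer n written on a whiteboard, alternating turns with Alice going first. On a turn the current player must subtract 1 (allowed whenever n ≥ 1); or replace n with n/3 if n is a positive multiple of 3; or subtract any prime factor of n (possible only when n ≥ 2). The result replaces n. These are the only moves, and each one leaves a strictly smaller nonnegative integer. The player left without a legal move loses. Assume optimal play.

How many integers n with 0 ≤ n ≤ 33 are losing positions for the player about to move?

9

Build the W/L table. Terminal = L. A non-terminal position is W if it has a move to some L; otherwise it is L.
n=0: no move → L
n=1: →0(L), so W
n=2: →0(L), so W
n=3: →0(L), so W
n=4: →2(W), 3(W) — all W, so L
n=5: →0(L), so W
n=6: →4(L), so W
n=7: →0(L), so W
n=8: →6(W), 7(W) — all W, so L
n=9: →8(L), so W
n=10: →8(L), so W
n=11: →0(L), so W
n=12: →4(L), so W
n=13: →0(L), so W
n=14: →7(W), 12(W), 13(W) — all W, so L
n=15: →14(L), so W
n=16: →14(L), so W
n=17: →0(L), so W
n=18: →6(W), 15(W), 16(W), 17(W) — all W, so L
n=19: →0(L), so W
n=20: →18(L), so W
n=21: →14(L), so W
n=22: →11(W), 20(W), 21(W) — all W, so L
n=23: →0(L), so W
n=24: →8(L), so W
n=25: →20(W), 24(W) — all W, so L
n=26: →25(L), so W
n=27: →9(W), 24(W), 26(W) — all W, so L
n=28: →27(L), so W
n=29: →0(L), so W
n=30: →25(L), so W
n=31: →0(L), so W
n=32: →30(W), 31(W) — all W, so L
n=33: →22(L), so W
L entries with 0 ≤ n ≤ 33: n = 0, 4, 8, 14, 18, 22, 25, 27, 32; that makes 9.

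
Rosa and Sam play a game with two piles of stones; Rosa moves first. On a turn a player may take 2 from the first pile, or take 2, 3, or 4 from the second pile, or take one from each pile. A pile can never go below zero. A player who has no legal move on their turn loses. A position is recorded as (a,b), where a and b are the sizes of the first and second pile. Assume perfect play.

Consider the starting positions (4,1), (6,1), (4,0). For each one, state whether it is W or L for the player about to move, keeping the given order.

(4,1): L, (6,1): W, (4,0): L

Classify positions by backward induction: terminal positions (no move available) are L. From any other position, the mover wins iff some move reaches an L.
No move ever increases a pile, so every position that can arise here has a ≤ 6 and b ≤ 1; it is enough to label the cells with 0 ≤ a ≤ 6 and 0 ≤ b ≤ 1.
Every move lowers a or b (never raises either), so fill the grid row by row in increasing a, and left to right within a row: each cell's successors are then already labelled.
      b=0  b=1
a=0:    L    L
a=1:    L    W
a=2:    W    W
a=3:    W    L
a=4:    L    L
a=5:    L    W
a=6:    W    W
Cells with no legal move (terminal, hence L): (0,0), (0,1), (1,0).
The remaining L cells, each justified by listing all of its moves:
(3,1): →(1,1)(W), (2,0)(W) — all W, so L
(4,0): →(2,0)(W) only, which is W, so L
(4,1): →(2,1)(W), (3,0)(W) — all W, so L
(5,0): →(3,0)(W) only, which is W, so L
Every other cell has at least one move into one of the L cells above, so it is W.
(4,1): one of the L cells justified above, so L
(6,1): the move to (4,1) reaches an L cell, so W
(4,0): one of the L cells justified above, so L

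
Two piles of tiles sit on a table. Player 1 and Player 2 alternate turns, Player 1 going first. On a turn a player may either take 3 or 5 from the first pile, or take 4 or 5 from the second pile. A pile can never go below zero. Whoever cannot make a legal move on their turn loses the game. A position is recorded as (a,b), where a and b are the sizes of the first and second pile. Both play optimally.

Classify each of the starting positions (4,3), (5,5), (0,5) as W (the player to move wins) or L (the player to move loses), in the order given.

(4,3): W, (5,5): L, (0,5): W

Build the W/L table. Terminal = L. A non-terminal position is W if it has a move to some L; otherwise it is L.
No move ever increases a pile, so every position that can arise here has a ≤ 5 and b ≤ 5; it is enough to label the cells with 0 ≤ a ≤ 5 and 0 ≤ b ≤ 5.
Every move lowers a or b (never raises either), so fill the grid row by row in increasing a, and left to right within a row: each cell's successors are then already labelled.
      b=0  b=1  b=2  b=3  b=4  b=5
a=0:    L    L    L    L    W    W
a=1:    L    L    L    L    W    W
a=2:    L    L    L    L    W    W
a=3:    W    W    W    W    L    L
a=4:    W    W    W    W    L    L
a=5:    W    W    W    W    L    L
Cells with no legal move (terminal, hence L): (0,0), (0,1), (0,2), (0,3), (1,0), (1,1), (1,2), (1,3), (2,0), (2,1), (2,2), (2,3).
The remaining L cells, each justified by listing all of its moves:
(3,4): L (options (0,4)(W), (3,0)(W) are all W)
(3,5): L (options (0,5)(W), (3,1)(W), (3,0)(W) are all W)
(4,4): L (options (1,4)(W), (4,0)(W) are all W)
(4,5): L (options (1,5)(W), (4,1)(W), (4,0)(W) are all W)
(5,4): L (options (2,4)(W), (0,4)(W), (5,0)(W) are all W)
(5,5): L (options (2,5)(W), (0,5)(W), (5,1)(W), (5,0)(W) are all W)
Every other cell has at least one move into one of the L cells above, so it is W.
(4,3): the move to (1,3) reaches an L cell, so W
(5,5): one of the L cells justified above, so L
(0,5): the move to (0,1) reaches an L cell, so W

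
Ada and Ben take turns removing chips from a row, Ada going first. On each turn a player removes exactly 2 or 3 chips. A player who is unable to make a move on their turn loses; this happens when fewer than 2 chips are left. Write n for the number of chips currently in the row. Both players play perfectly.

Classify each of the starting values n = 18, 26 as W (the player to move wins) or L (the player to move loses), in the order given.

Positions with no move are L. A position that does have a move is losing for the player to move precisely when every available move leads to a winning position for the opponent. Fill in the labels:
n=0: no move → L
n=1: no move → L
n=2: can move to 0, which is L ⇒ W
n=3: can move to 1, which is L ⇒ W
n=4: can move to 1, which is L ⇒ W
n=5: moves to 3(W), 2(W); every one is W ⇒ L
n=6: moves to 4(W), 3(W); every one is W ⇒ L
n=7: can move to 5, which is L ⇒ W
n=8: can move to 6, which is L ⇒ W
n=9: can move to 6, which is L ⇒ W
n=10: moves to 8(W), 7(W); every one is W ⇒ L
n=11: moves to 9(W), 8(W); every one is W ⇒ L
n=12: can move to 10, which is L ⇒ W
n=13: can move to 11, which is L ⇒ W
n=14: can move to 11, which is L ⇒ W
n=15: moves to 13(W), 12(W); every one is W ⇒ L
n=16: moves to 14(W), 13(W); every one is W ⇒ L
n=17: can move to 15, which is L ⇒ W
n=18: can move to 16, which is L ⇒ W
n=19: can move to 16, which is L ⇒ W
n=20: moves to 18(W), 17(W); every one is W ⇒ L
n=21: moves to 19(W), 18(W); every one is W ⇒ L
n=22: can move to 20, which is L ⇒ W
n=23: can move to 21, which is L ⇒ W
n=24: can move to 21, which is L ⇒ W
n=25: moves to 23(W), 22(W); every one is W ⇒ L
n=26: moves to 24(W), 23(W); every one is W ⇒ L

18: W, 26: L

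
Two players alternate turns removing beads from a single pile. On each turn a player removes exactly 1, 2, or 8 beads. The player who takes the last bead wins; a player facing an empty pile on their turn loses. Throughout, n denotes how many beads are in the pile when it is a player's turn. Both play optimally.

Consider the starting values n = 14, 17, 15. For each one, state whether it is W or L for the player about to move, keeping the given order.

Build the W/L table. Terminal = L. A non-terminal position is W if it has a move to some L; otherwise it is L.
n=0: no move → L
n=1: W (go to 0, an L position)
n=2: W (go to 0, an L position)
n=3: L (options 2(W), 1(W) are all W)
n=4: W (go to 3, an L position)
n=5: W (go to 3, an L position)
n=6: L (options 5(W), 4(W) are all W)
n=7: W (go to 6, an L position)
n=8: W (go to 6, an L position)
n=9: L (options 8(W), 7(W), 1(W) are all W)
n=10: W (go to 9, an L position)
n=11: W (go to 9, an L position)
n=12: L (options 11(W), 10(W), 4(W) are all W)
n=13: W (go to 12, an L position)
n=14: W (go to 12, an L position)
n=15: L (options 14(W), 13(W), 7(W) are all W)
n=16: W (go to 15, an L position)
n=17: W (go to 15, an L position)

14: W, 17: W, 15: L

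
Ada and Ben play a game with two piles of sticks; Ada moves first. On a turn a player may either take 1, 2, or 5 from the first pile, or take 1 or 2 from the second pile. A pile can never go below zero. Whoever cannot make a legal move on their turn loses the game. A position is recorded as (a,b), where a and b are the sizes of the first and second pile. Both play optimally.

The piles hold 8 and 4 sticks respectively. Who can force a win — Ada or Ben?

Ada wins.

Work bottom-up. With no move the player to move loses. Otherwise the position is W if at least one move leads to an L position for the opponent, and L if every move leads to a W.
No move ever increases a pile, so every position that can arise here has a ≤ 8 and b ≤ 4; it is enough to label the cells with 0 ≤ a ≤ 8 and 0 ≤ b ≤ 4.
Every move lowers a or b (never raises either), so fill the grid row by row in increasing a, and left to right within a row: each cell's successors are then already labelled.
      b=0  b=1  b=2  b=3  b=4
a=0:    L    W    W    L    W
a=1:    W    L    W    W    L
a=2:    W    W    L    W    W
a=3:    L    W    W    L    W
a=4:    W    L    W    W    L
a=5:    W    W    L    W    W
a=6:    L    W    W    L    W
a=7:    W    L    W    W    L
a=8:    W    W    L    W    W
Cells with no legal move (terminal, hence L): (0,0).
The remaining L cells, each justified by listing all of its moves:
(0,3): L (options (0,2)(W), (0,1)(W) are all W)
(1,1): L (options (0,1)(W), (1,0)(W) are all W)
(1,4): L (options (0,4)(W), (1,3)(W), (1,2)(W) are all W)
(2,2): L (options (1,2)(W), (0,2)(W), (2,1)(W), (2,0)(W) are all W)
(3,0): L (options (2,0)(W), (1,0)(W) are all W)
(3,3): L (options (2,3)(W), (1,3)(W), (3,2)(W), (3,1)(W) are all W)
(4,1): L (options (3,1)(W), (2,1)(W), (4,0)(W) are all W)
(4,4): L (options (3,4)(W), (2,4)(W), (4,3)(W), (4,2)(W) are all W)
(5,2): L (options (4,2)(W), (3,2)(W), (0,2)(W), (5,1)(W), (5,0)(W) are all W)
(6,0): L (options (5,0)(W), (4,0)(W), (1,0)(W) are all W)
(6,3): L (options (5,3)(W), (4,3)(W), (1,3)(W), (6,2)(W), (6,1)(W) are all W)
(7,1): L (options (6,1)(W), (5,1)(W), (2,1)(W), (7,0)(W) are all W)
(7,4): L (options (6,4)(W), (5,4)(W), (2,4)(W), (7,3)(W), (7,2)(W) are all W)
(8,2): L (options (7,2)(W), (6,2)(W), (3,2)(W), (8,1)(W), (8,0)(W) are all W)
Every other cell has at least one move into one of the L cells above, so it is W.
The starting position (8,4) is W: Ada should move to (7,4), handing over an L position.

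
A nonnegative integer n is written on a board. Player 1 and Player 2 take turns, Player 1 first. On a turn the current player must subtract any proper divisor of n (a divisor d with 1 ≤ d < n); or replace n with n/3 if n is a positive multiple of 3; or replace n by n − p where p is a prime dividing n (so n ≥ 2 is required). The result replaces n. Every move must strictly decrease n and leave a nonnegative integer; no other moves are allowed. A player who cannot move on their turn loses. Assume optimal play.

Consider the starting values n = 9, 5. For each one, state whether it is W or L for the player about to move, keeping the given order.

9: L, 5: W

Compute win/loss labels from the base case upward. A position with no move is L. Any other position is W if it can reach an L in one move, else L.
n=0: no move → L
n=1: no move → L
n=2: W (go to 0, an L position)
n=3: W (go to 0, an L position)
n=4: L (options 2(W), 3(W) are all W)
n=5: W (go to 0, an L position)
n=6: W (go to 4, an L position)
n=7: W (go to 0, an L position)
n=8: W (go to 4, an L position)
n=9: L (options 3(W), 6(W), 8(W) are all W)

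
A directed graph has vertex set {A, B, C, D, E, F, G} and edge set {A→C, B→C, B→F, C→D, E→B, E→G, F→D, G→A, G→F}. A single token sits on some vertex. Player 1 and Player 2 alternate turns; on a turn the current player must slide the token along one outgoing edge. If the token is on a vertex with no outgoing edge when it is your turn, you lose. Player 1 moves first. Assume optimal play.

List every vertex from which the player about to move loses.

A, B, D

Use the standard recursion: the mover loses at a terminal position; elsewhere, the mover wins exactly when some move hands the opponent an L position.
Every edge goes from a vertex to one that appears earlier in the order D, C, F, A, G, B, E, so processing vertices in that order labels each vertex after all of its successors.
D: no outgoing edge → L
C: W (go to D, an L position)
F: W (go to D, an L position)
A: L (sole option C(W) is W)
G: W (go to A, an L position)
B: L (options F(W), C(W) are all W)
E: W (go to B, an L position)
The losing starting vertices are exactly the entries labelled L in this table (3 of them).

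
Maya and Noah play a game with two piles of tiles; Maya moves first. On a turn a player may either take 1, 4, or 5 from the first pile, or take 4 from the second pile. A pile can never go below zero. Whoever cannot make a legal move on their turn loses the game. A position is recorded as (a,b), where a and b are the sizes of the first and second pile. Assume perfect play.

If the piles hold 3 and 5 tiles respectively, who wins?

Classify positions by backward induction: terminal positions (no move available) are L. From any other position, the mover wins iff some move reaches an L.
No move ever increases a pile, so every position that can arise here has a ≤ 3 and b ≤ 5; it is enough to label the cells with 0 ≤ a ≤ 3 and 0 ≤ b ≤ 5.
Every move lowers a or b (never raises either), so fill the grid row by row in increasing a, and left to right within a row: each cell's successors are then already labelled.
      b=0  b=1  b=2  b=3  b=4  b=5
a=0:    L    L    L    L    W    W
a=1:    W    W    W    W    L    L
a=2:    L    L    L    L    W    W
a=3:    W    W    W    W    L    L
Cells with no legal move (terminal, hence L): (0,0), (0,1), (0,2), (0,3).
The remaining L cells, each justified by listing all of its moves:
(1,4): only reaches (0,4)(W), (1,0)(W), all W → L
(1,5): only reaches (0,5)(W), (1,1)(W), all W → L
(2,0): only reaches (1,0)(W), which is W → L
(2,1): only reaches (1,1)(W), which is W → L
(2,2): only reaches (1,2)(W), which is W → L
(2,3): only reaches (1,3)(W), which is W → L
(3,4): only reaches (2,4)(W), (3,0)(W), all W → L
(3,5): only reaches (2,5)(W), (3,1)(W), all W → L
Every other cell has at least one move into one of the L cells above, so it is W.
Every move from (3,5) reaches a W position, so the mover loses.

Noah wins.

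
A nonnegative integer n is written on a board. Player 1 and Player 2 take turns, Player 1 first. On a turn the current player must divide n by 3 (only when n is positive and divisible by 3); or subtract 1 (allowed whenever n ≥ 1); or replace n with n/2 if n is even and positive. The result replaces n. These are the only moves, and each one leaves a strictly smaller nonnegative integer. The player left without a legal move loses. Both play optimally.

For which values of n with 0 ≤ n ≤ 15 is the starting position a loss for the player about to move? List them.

Build the W/L table. Terminal = L. A non-terminal position is W if it has a move to some L; otherwise it is L.
n=0: no move → L
n=1: →0(L), so W
n=2: →1(W) only, which is W, so L
n=3: →2(L), so W
n=4: →2(L), so W
n=5: →4(W) only, which is W, so L
n=6: →2(L), so W
n=7: →6(W) only, which is W, so L
n=8: →7(L), so W
n=9: →3(W), 8(W) — all W, so L
n=10: →5(L), so W
n=11: →10(W) only, which is W, so L
n=12: →11(L), so W
n=13: →12(W) only, which is W, so L
n=14: →7(L), so W
n=15: →5(L), so W
The losing starting values of n are exactly the entries labelled L in this table (7 of them).

0, 2, 5, 7, 9, 11, 13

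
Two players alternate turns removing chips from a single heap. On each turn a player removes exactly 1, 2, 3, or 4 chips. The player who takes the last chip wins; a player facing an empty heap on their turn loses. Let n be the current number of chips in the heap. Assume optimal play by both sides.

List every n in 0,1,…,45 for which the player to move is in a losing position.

0, 5, 10, 15, 20, 25, 30, 35, 40, 45

Compute win/loss labels from the base case upward. A position with no move is L. Any other position is W if it can reach an L in one move, else L.
n=0: no move → L
n=1: W (go to 0, an L position)
n=2: W (go to 0, an L position)
n=3: W (go to 0, an L position)
n=4: W (go to 0, an L position)
n=5: L (options 4(W), 3(W), 2(W), 1(W) are all W)
n=6: W (go to 5, an L position)
n=7: W (go to 5, an L position)
n=8: W (go to 5, an L position)
n=9: W (go to 5, an L position)
n=10: L (options 9(W), 8(W), 7(W), 6(W) are all W)
n=11: W (go to 10, an L position)
n=12: W (go to 10, an L position)
n=13: W (go to 10, an L position)
n=14: W (go to 10, an L position)
n=15: L (options 14(W), 13(W), 12(W), 11(W) are all W)
n=16: W (go to 15, an L position)
n=17: W (go to 15, an L position)
n=18: W (go to 15, an L position)
n=19: W (go to 15, an L position)
n=20: L (options 19(W), 18(W), 17(W), 16(W) are all W)
n=21: W (go to 20, an L position)
n=22: W (go to 20, an L position)
n=23: W (go to 20, an L position)
n=24: W (go to 20, an L position)
n=25: L (options 24(W), 23(W), 22(W), 21(W) are all W)
n=26: W (go to 25, an L position)
n=27: W (go to 25, an L position)
n=28: W (go to 25, an L position)
n=29: W (go to 25, an L position)
n=30: L (options 29(W), 28(W), 27(W), 26(W) are all W)
n=31: W (go to 30, an L position)
n=32: W (go to 30, an L position)
n=33: W (go to 30, an L position)
n=34: W (go to 30, an L position)
n=35: L (options 34(W), 33(W), 32(W), 31(W) are all W)
n=36: W (go to 35, an L position)
n=37: W (go to 35, an L position)
n=38: W (go to 35, an L position)
n=39: W (go to 35, an L position)
n=40: L (options 39(W), 38(W), 37(W), 36(W) are all W)
n=41: W (go to 40, an L position)
n=42: W (go to 40, an L position)
n=43: W (go to 40, an L position)
n=44: W (go to 40, an L position)
n=45: L (options 44(W), 43(W), 42(W), 41(W) are all W)
Reading off the rows marked L gives the requested list; there are 10 such values of n.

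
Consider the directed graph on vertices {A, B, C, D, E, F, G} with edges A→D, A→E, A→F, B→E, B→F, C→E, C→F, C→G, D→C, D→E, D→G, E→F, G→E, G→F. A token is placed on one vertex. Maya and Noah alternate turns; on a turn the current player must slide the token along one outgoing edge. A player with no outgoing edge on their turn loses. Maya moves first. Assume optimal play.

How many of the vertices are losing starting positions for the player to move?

2

Work bottom-up. With no move the player to move loses. Otherwise the position is W if at least one move leads to an L position for the opponent, and L if every move leads to a W.
Every edge goes from a vertex to one that appears earlier in the order F, E, G, C, D, A, B, so processing vertices in that order labels each vertex after all of its successors.
F: no outgoing edge → L
E: W (go to F, an L position)
G: W (go to F, an L position)
C: W (go to F, an L position)
D: L (options C(W), G(W), E(W) are all W)
A: W (go to D, an L position)
B: W (go to F, an L position)
The L vertices are D, F; that is 2 in all.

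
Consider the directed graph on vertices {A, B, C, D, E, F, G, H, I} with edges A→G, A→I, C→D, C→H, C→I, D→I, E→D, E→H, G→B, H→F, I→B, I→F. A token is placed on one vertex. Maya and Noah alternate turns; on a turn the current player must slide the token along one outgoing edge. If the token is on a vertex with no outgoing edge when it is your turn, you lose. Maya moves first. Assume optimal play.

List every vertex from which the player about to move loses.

A, B, D, F

Use the standard recursion: the mover loses at a terminal position; elsewhere, the mover wins exactly when some move hands the opponent an L position.
Every edge goes from a vertex to one that appears earlier in the order B, F, I, G, D, H, A, E, C, so processing vertices in that order labels each vertex after all of its successors.
B: no outgoing edge → L
F: no outgoing edge → L
I: →F(L), so W
G: →B(L), so W
D: →I(W) only, which is W, so L
H: →F(L), so W
A: →G(W), I(W) — all W, so L
E: →D(L), so W
C: →D(L), so W
The losing starting vertices are exactly the entries labelled L in this table (4 of them).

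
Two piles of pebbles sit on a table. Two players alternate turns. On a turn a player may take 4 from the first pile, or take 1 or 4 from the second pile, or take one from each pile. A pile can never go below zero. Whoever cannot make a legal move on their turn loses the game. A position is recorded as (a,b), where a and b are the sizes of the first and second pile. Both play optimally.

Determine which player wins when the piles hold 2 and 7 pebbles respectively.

The second player wins.

Work bottom-up. With no move the player to move loses. Otherwise the position is W if at least one move leads to an L position for the opponent, and L if every move leads to a W.
No move ever increases a pile, so every position that can arise here has a ≤ 2 and b ≤ 7; it is enough to label the cells with 0 ≤ a ≤ 2 and 0 ≤ b ≤ 7.
Every move lowers a or b (never raises either), so fill the grid row by row in increasing a, and left to right within a row: each cell's successors are then already labelled.
      b=0  b=1  b=2  b=3  b=4  b=5  b=6  b=7
a=0:    L    W    L    W    W    L    W    L
a=1:    L    W    L    W    W    L    W    L
a=2:    L    W    L    W    W    L    W    L
Cells with no legal move (terminal, hence L): (0,0), (1,0), (2,0).
The remaining L cells, each justified by listing all of its moves:
(0,2): L (sole option (0,1)(W) is W)
(0,5): L (options (0,4)(W), (0,1)(W) are all W)
(0,7): L (options (0,6)(W), (0,3)(W) are all W)
(1,2): L (options (1,1)(W), (0,1)(W) are all W)
(1,5): L (options (1,4)(W), (1,1)(W), (0,4)(W) are all W)
(1,7): L (options (1,6)(W), (1,3)(W), (0,6)(W) are all W)
(2,2): L (options (2,1)(W), (1,1)(W) are all W)
(2,5): L (options (2,4)(W), (2,1)(W), (1,4)(W) are all W)
(2,7): L (options (2,6)(W), (2,3)(W), (1,6)(W) are all W)
Every other cell has at least one move into one of the L cells above, so it is W.
The starting position (2,7) is L: whatever the player to move does, the opponent receives a W position.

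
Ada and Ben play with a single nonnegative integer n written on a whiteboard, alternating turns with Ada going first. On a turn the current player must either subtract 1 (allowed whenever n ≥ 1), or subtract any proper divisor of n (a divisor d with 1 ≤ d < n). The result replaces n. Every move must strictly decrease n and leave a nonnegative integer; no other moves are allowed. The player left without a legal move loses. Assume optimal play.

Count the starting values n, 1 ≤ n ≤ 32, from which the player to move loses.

15

Work bottom-up. With no move the player to move loses. Otherwise the position is W if at least one move leads to an L position for the opponent, and L if every move leads to a W.
n=0: no move → L
n=1: reaches L-position 0 → W
n=2: only reaches 1(W), which is W → L
n=3: reaches L-position 2 → W
n=4: reaches L-position 2 → W
n=5: only reaches 4(W), which is W → L
n=6: reaches L-position 5 → W
n=7: only reaches 6(W), which is W → L
n=8: reaches L-position 7 → W
n=9: only reaches 6(W), 8(W), all W → L
n=10: reaches L-position 5 → W
n=11: only reaches 10(W), which is W → L
n=12: reaches L-position 9 → W
n=13: only reaches 12(W), which is W → L
n=14: reaches L-position 7 → W
n=15: only reaches 10(W), 12(W), 14(W), all W → L
n=16: reaches L-position 15 → W
n=17: only reaches 16(W), which is W → L
n=18: reaches L-position 9 → W
n=19: only reaches 18(W), which is W → L
n=20: reaches L-position 15 → W
n=21: only reaches 14(W), 18(W), 20(W), all W → L
n=22: reaches L-position 11 → W
n=23: only reaches 22(W), which is W → L
n=24: reaches L-position 21 → W
n=25: only reaches 20(W), 24(W), all W → L
n=26: reaches L-position 13 → W
n=27: only reaches 18(W), 24(W), 26(W), all W → L
n=28: reaches L-position 21 → W
n=29: only reaches 28(W), which is W → L
n=30: reaches L-position 15 → W
n=31: only reaches 30(W), which is W → L
n=32: reaches L-position 31 → W
L entries with 1 ≤ n ≤ 32 (n=0 is outside the asked range and is not counted): n = 2, 5, 7, 9, 11, 13, 15, 17, 19, 21, 23, 25, 27, 29, 31; that makes 15.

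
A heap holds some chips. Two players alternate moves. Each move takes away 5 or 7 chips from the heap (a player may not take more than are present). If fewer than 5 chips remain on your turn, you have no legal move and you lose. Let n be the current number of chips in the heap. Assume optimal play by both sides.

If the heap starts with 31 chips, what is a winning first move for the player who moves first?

Remove 5, leaving 26.

Build the W/L table. Terminal = L. A non-terminal position is W if it has a move to some L; otherwise it is L.
n=0: no move → L
n=1: no move → L
n=2: no move → L
n=3: no move → L
n=4: no move → L
n=5: →0(L), so W
n=6: →1(L), so W
n=7: →2(L), so W
n=8: →3(L), so W
n=9: →4(L), so W
n=10: →3(L), so W
n=11: →4(L), so W
n=12: →7(W), 5(W) — all W, so L
n=13: →8(W), 6(W) — all W, so L
n=14: →9(W), 7(W) — all W, so L
n=15: →10(W), 8(W) — all W, so L
n=16: →11(W), 9(W) — all W, so L
n=17: →12(L), so W
n=18: →13(L), so W
n=19: →14(L), so W
n=20: →15(L), so W
n=21: →16(L), so W
n=22: →15(L), so W
n=23: →16(L), so W
n=24: →19(W), 17(W) — all W, so L
n=25: →20(W), 18(W) — all W, so L
n=26: →21(W), 19(W) — all W, so L
n=27: →22(W), 20(W) — all W, so L
n=28: →23(W), 21(W) — all W, so L
n=29: →24(L), so W
n=30: →25(L), so W
n=31: →26(L), so W
From 31, the L positions reachable in one move are: 26, 24. Any move reaching one of these is winning.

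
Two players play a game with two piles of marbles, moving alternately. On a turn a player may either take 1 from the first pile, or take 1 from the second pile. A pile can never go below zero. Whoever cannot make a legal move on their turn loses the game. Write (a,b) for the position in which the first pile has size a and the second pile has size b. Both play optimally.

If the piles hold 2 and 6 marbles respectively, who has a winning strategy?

Label each position W (a win for the player to move) or L (a loss). A position with no legal move is L; any other position is W exactly when some move reaches an L, and L when every move reaches a W.
No move ever increases a pile, so every position that can arise here has a ≤ 2 and b ≤ 6; it is enough to label the cells with 0 ≤ a ≤ 2 and 0 ≤ b ≤ 6.
Every move lowers a or b (never raises either), so fill the grid row by row in increasing a, and left to right within a row: each cell's successors are then already labelled.
      b=0  b=1  b=2  b=3  b=4  b=5  b=6
a=0:    L    W    L    W    L    W    L
a=1:    W    L    W    L    W    L    W
a=2:    L    W    L    W    L    W    L
Cells with no legal move (terminal, hence L): (0,0).
The remaining L cells, each justified by listing all of its moves:
(0,2): the only move is to (0,1)(W), a W ⇒ L
(0,4): the only move is to (0,3)(W), a W ⇒ L
(0,6): the only move is to (0,5)(W), a W ⇒ L
(1,1): moves to (0,1)(W), (1,0)(W); every one is W ⇒ L
(1,3): moves to (0,3)(W), (1,2)(W); every one is W ⇒ L
(1,5): moves to (0,5)(W), (1,4)(W); every one is W ⇒ L
(2,0): the only move is to (1,0)(W), a W ⇒ L
(2,2): moves to (1,2)(W), (2,1)(W); every one is W ⇒ L
(2,4): moves to (1,4)(W), (2,3)(W); every one is W ⇒ L
(2,6): moves to (1,6)(W), (2,5)(W); every one is W ⇒ L
Every other cell has at least one move into one of the L cells above, so it is W.
Every move from (2,6) reaches a W position, so the mover loses.

The second player wins.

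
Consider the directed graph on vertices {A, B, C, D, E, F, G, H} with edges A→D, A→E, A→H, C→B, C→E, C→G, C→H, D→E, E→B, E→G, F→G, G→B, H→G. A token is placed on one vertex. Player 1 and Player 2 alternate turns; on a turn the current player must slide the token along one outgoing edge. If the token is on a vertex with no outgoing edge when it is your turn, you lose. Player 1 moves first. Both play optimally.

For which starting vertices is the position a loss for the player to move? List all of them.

B, D, F, H

Compute win/loss labels from the base case upward. A position with no move is L. Any other position is W if it can reach an L in one move, else L.
Every edge goes from a vertex to one that appears earlier in the order B, G, E, H, F, C, D, A, so processing vertices in that order labels each vertex after all of its successors.
B: no outgoing edge → L
G: can move to B, which is L ⇒ W
E: can move to B, which is L ⇒ W
H: the only move is to G(W), a W ⇒ L
F: the only move is to G(W), a W ⇒ L
C: can move to H, which is L ⇒ W
D: the only move is to E(W), a W ⇒ L
A: can move to D, which is L ⇒ W
The losing starting vertices are exactly the entries labelled L in this table (4 of them).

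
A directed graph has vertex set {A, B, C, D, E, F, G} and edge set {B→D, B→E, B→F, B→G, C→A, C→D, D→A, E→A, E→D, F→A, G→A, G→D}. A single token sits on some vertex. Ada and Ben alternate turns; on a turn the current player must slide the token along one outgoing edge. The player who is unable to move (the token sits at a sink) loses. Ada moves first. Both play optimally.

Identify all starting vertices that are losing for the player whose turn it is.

A, B

Compute win/loss labels from the base case upward. A position with no move is L. Any other position is W if it can reach an L in one move, else L.
Every edge goes from a vertex to one that appears earlier in the order A, D, G, C, F, E, B, so processing vertices in that order labels each vertex after all of its successors.
A: no outgoing edge → L
D: →A(L), so W
G: →A(L), so W
C: →A(L), so W
F: →A(L), so W
E: →A(L), so W
B: →E(W), F(W), G(W), D(W) — all W, so L
The losing starting vertices are exactly the entries labelled L in this table (2 of them).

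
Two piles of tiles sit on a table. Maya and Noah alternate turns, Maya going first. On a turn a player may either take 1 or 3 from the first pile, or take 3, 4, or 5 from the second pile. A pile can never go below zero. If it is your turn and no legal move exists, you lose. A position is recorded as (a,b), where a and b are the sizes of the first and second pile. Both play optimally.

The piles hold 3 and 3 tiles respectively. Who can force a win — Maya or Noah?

Classify positions by backward induction: terminal positions (no move available) are L. From any other position, the mover wins iff some move reaches an L.
No move ever increases a pile, so every position that can arise here has a ≤ 3 and b ≤ 3; it is enough to label the cells with 0 ≤ a ≤ 3 and 0 ≤ b ≤ 3.
Every move lowers a or b (never raises either), so fill the grid row by row in increasing a, and left to right within a row: each cell's successors are then already labelled.
      b=0  b=1  b=2  b=3
a=0:    L    L    L    W
a=1:    W    W    W    L
a=2:    L    L    L    W
a=3:    W    W    W    L
Cells with no legal move (terminal, hence L): (0,0), (0,1), (0,2).
The remaining L cells, each justified by listing all of its moves:
(1,3): only reaches (0,3)(W), (1,0)(W), all W → L
(2,0): only reaches (1,0)(W), which is W → L
(2,1): only reaches (1,1)(W), which is W → L
(2,2): only reaches (1,2)(W), which is W → L
(3,3): only reaches (2,3)(W), (0,3)(W), (3,0)(W), all W → L
Every other cell has at least one move into one of the L cells above, so it is W.
Every move from (3,3) reaches a W position, so the mover loses.

Noah wins.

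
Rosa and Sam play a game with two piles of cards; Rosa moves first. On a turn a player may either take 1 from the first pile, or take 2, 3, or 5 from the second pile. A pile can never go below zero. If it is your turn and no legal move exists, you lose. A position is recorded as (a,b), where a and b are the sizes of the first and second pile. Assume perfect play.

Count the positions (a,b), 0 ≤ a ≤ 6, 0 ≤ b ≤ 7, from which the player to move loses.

Build the W/L table. Terminal = L. A non-terminal position is W if it has a move to some L; otherwise it is L.
Every move lowers a or b (never raises either), so fill the grid row by row in increasing a, and left to right within a row: each cell's successors are then already labelled.
      b=0  b=1  b=2  b=3  b=4  b=5  b=6  b=7
a=0:    L    L    W    W    W    W    W    L
a=1:    W    W    L    L    W    W    W    W
a=2:    L    L    W    W    W    W    W    L
a=3:    W    W    L    L    W    W    W    W
a=4:    L    L    W    W    W    W    W    L
a=5:    W    W    L    L    W    W    W    W
a=6:    L    L    W    W    W    W    W    L
Cells with no legal move (terminal, hence L): (0,0), (0,1).
The remaining L cells, each justified by listing all of its moves:
(0,7): moves to (0,5)(W), (0,4)(W), (0,2)(W); every one is W ⇒ L
(1,2): moves to (0,2)(W), (1,0)(W); every one is W ⇒ L
(1,3): moves to (0,3)(W), (1,1)(W), (1,0)(W); every one is W ⇒ L
(2,0): the only move is to (1,0)(W), a W ⇒ L
(2,1): the only move is to (1,1)(W), a W ⇒ L
(2,7): moves to (1,7)(W), (2,5)(W), (2,4)(W), (2,2)(W); every one is W ⇒ L
(3,2): moves to (2,2)(W), (3,0)(W); every one is W ⇒ L
(3,3): moves to (2,3)(W), (3,1)(W), (3,0)(W); every one is W ⇒ L
(4,0): the only move is to (3,0)(W), a W ⇒ L
(4,1): the only move is to (3,1)(W), a W ⇒ L
(4,7): moves to (3,7)(W), (4,5)(W), (4,4)(W), (4,2)(W); every one is W ⇒ L
(5,2): moves to (4,2)(W), (5,0)(W); every one is W ⇒ L
(5,3): moves to (4,3)(W), (5,1)(W), (5,0)(W); every one is W ⇒ L
(6,0): the only move is to (5,0)(W), a W ⇒ L
(6,1): the only move is to (5,1)(W), a W ⇒ L
(6,7): moves to (5,7)(W), (6,5)(W), (6,4)(W), (6,2)(W); every one is W ⇒ L
Every other cell has at least one move into one of the L cells above, so it is W.
L cells per row: a=0: 3, a=1: 2, a=2: 3, a=3: 2, a=4: 3, a=5: 2, a=6: 3; total 18.

18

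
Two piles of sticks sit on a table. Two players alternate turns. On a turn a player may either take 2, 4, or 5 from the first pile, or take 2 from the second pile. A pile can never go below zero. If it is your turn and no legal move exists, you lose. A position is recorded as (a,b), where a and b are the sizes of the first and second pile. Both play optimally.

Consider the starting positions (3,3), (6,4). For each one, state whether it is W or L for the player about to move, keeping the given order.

Compute win/loss labels from the base case upward. A position with no move is L. Any other position is W if it can reach an L in one move, else L.
No move ever increases a pile, so every position that can arise here has a ≤ 6 and b ≤ 4; it is enough to label the cells with 0 ≤ a ≤ 6 and 0 ≤ b ≤ 4.
Every move lowers a or b (never raises either), so fill the grid row by row in increasing a, and left to right within a row: each cell's successors are then already labelled.
      b=0  b=1  b=2  b=3  b=4
a=0:    L    L    W    W    L
a=1:    L    L    W    W    L
a=2:    W    W    L    L    W
a=3:    W    W    L    L    W
a=4:    W    W    W    W    W
a=5:    W    W    W    W    W
a=6:    W    W    W    W    W
Cells with no legal move (terminal, hence L): (0,0), (0,1), (1,0), (1,1).
The remaining L cells, each justified by listing all of its moves:
(0,4): →(0,2)(W) only, which is W, so L
(1,4): →(1,2)(W) only, which is W, so L
(2,2): →(0,2)(W), (2,0)(W) — all W, so L
(2,3): →(0,3)(W), (2,1)(W) — all W, so L
(3,2): →(1,2)(W), (3,0)(W) — all W, so L
(3,3): →(1,3)(W), (3,1)(W) — all W, so L
Every other cell has at least one move into one of the L cells above, so it is W.
(3,3): one of the L cells justified above, so L
(6,4): the move to (1,4) reaches an L cell, so W

(3,3): L, (6,4): W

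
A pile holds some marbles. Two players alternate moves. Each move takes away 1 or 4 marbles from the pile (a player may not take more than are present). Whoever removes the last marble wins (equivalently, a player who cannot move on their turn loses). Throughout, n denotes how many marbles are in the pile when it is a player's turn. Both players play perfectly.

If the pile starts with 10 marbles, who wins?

Label each position W (a win for the player to move) or L (a loss). A position with no legal move is L; any other position is W exactly when some move reaches an L, and L when every move reaches a W.
n=0: no move → L
n=1: W (go to 0, an L position)
n=2: L (sole option 1(W) is W)
n=3: W (go to 2, an L position)
n=4: W (go to 0, an L position)
n=5: L (options 4(W), 1(W) are all W)
n=6: W (go to 5, an L position)
n=7: L (options 6(W), 3(W) are all W)
n=8: W (go to 7, an L position)
n=9: W (go to 5, an L position)
n=10: L (options 9(W), 6(W) are all W)
Every move from 10 reaches a W position, so the mover loses.

The second player wins.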